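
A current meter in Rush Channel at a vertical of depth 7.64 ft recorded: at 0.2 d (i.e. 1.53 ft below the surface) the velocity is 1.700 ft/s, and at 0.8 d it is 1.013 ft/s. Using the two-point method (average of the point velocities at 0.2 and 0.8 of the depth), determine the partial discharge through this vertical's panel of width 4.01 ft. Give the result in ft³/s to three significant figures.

41.6 ft³/s

v̄ = (1.700 + 1.013) / 2 = 1.357 ft/s
q = v̄ × d × w = 1.357 × 7.64 × 4.01 = 41.56 ft³/s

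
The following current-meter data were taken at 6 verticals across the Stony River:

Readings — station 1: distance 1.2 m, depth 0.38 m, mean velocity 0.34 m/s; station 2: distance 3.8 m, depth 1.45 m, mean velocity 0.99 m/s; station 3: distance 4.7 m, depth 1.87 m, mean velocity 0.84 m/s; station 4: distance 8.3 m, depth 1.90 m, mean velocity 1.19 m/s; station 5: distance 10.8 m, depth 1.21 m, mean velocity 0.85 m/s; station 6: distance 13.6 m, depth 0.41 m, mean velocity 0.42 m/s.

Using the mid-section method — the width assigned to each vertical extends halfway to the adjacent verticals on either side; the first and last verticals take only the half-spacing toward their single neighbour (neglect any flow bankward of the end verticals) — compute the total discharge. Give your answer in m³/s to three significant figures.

16.1 m³/s

w_1 = (3.8 − 1.2)/2 = 1.3 m; q_1 = 0.34 × 0.38 × 1.3 = 0.1680 m³/s
w_2 = (4.7 − 1.2)/2 = 1.75 m; q_2 = 0.99 × 1.45 × 1.75 = 2.512 m³/s
w_3 = (8.3 − 3.8)/2 = 2.25 m; q_3 = 0.84 × 1.87 × 2.25 = 3.534 m³/s
w_4 = (10.8 − 4.7)/2 = 3.05 m; q_4 = 1.19 × 1.90 × 3.05 = 6.896 m³/s
w_5 = (13.6 − 8.3)/2 = 2.65 m; q_5 = 0.85 × 1.21 × 2.65 = 2.726 m³/s
w_6 = (13.6 − 10.8)/2 = 1.4 m; q_6 = 0.42 × 0.41 × 1.4 = 0.2411 m³/s
Q = Σ qᵢ = 16.08 m³/s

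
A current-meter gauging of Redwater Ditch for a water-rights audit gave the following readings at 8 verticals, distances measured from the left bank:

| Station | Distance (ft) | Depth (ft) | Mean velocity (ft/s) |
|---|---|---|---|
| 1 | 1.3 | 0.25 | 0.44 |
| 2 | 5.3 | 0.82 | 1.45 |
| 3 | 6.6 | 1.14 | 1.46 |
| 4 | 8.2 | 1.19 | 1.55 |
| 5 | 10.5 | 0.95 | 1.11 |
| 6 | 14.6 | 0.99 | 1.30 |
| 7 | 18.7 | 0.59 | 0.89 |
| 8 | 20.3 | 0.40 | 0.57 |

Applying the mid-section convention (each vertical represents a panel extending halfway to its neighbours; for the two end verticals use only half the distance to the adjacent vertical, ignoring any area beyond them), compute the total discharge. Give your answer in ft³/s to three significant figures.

19.7 ft³/s

w_1 = (5.3 − 1.3)/2 = 2 ft; q_1 = 0.44 × 0.25 × 2 = 0.2200 ft³/s
w_2 = (6.6 − 1.3)/2 = 2.65 ft; q_2 = 1.45 × 0.82 × 2.65 = 3.151 ft³/s
w_3 = (8.2 − 5.3)/2 = 1.45 ft; q_3 = 1.46 × 1.14 × 1.45 = 2.413 ft³/s
w_4 = (10.5 − 6.6)/2 = 1.95 ft; q_4 = 1.55 × 1.19 × 1.95 = 3.597 ft³/s
w_5 = (14.6 − 8.2)/2 = 3.2 ft; q_5 = 1.11 × 0.95 × 3.2 = 3.374 ft³/s
w_6 = (18.7 − 10.5)/2 = 4.1 ft; q_6 = 1.30 × 0.99 × 4.1 = 5.277 ft³/s
w_7 = (20.3 − 14.6)/2 = 2.85 ft; q_7 = 0.89 × 0.59 × 2.85 = 1.497 ft³/s
w_8 = (20.3 − 18.7)/2 = 0.8 ft; q_8 = 0.57 × 0.40 × 0.8 = 0.1824 ft³/s
Q = Σ qᵢ = 19.71 ft³/s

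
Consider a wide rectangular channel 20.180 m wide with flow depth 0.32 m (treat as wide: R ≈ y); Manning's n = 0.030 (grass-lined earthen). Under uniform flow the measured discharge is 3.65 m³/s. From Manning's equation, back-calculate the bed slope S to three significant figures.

0.00131

A = b·y = 20.180 × 0.32 = 6.458 m²
Wide channel: R ≈ y = 0.32 m
S = (Q·n / (1·A·R^(2/3)))² = (3.65×0.030 / (1×6.458×0.4678))² = 0.001314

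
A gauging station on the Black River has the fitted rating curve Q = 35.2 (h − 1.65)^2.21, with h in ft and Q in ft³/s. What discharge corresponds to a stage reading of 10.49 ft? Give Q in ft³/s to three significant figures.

4350 ft³/s

Q = 35.2 × (10.49 − 1.65)^2.21 = 35.2 × 8.84^2.21 = 4347 ft³/s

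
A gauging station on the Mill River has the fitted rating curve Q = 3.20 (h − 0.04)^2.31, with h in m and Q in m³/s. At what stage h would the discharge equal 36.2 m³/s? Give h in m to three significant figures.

2.90 m

h − h₀ = (Q/C)^(1/b) = (36.2/3.20)^(1/2.31) = 2.858 m
h = 0.04 + 2.858 = 2.898 m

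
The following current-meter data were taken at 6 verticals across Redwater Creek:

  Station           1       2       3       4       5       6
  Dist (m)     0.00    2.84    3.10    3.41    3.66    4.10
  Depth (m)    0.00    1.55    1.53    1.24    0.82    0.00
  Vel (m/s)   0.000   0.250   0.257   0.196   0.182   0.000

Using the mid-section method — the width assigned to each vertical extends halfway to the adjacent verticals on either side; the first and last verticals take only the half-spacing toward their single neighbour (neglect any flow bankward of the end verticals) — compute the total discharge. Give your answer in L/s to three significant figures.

832 L/s

w_2 = (3.10 − 0.00)/2 = 1.55 m; q_2 = 0.250 × 1.55 × 1.55 = 0.6006 m³/s
w_3 = (3.41 − 2.84)/2 = 0.285 m; q_3 = 0.257 × 1.53 × 0.285 = 0.1121 m³/s
w_4 = (3.66 − 3.10)/2 = 0.28 m; q_4 = 0.196 × 1.24 × 0.28 = 0.06805 m³/s
w_5 = (4.10 − 3.41)/2 = 0.345 m; q_5 = 0.182 × 0.82 × 0.345 = 0.05149 m³/s
Stations 1, 6 contribute zero (depth or velocity is 0).
Q = Σ qᵢ = 0.8322 m³/s
= 0.8322 × 1000 = 832.2 L/s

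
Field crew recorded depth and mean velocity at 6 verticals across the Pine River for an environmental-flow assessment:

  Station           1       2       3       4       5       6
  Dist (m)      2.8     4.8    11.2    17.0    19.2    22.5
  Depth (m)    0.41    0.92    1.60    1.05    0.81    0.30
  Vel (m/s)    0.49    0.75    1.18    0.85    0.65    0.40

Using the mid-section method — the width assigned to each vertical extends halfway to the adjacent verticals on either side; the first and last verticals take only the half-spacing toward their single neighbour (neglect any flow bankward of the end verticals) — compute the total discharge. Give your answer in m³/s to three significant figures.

w_1 = (4.8 − 2.8)/2 = 1 m; q_1 = 0.49 × 0.41 × 1 = 0.2009 m³/s
w_2 = (11.2 − 2.8)/2 = 4.2 m; q_2 = 0.75 × 0.92 × 4.2 = 2.898 m³/s
w_3 = (17.0 − 4.8)/2 = 6.1 m; q_3 = 1.18 × 1.60 × 6.1 = 11.52 m³/s
w_4 = (19.2 − 11.2)/2 = 4 m; q_4 = 0.85 × 1.05 × 4 = 3.570 m³/s
w_5 = (22.5 − 17.0)/2 = 2.75 m; q_5 = 0.65 × 0.81 × 2.75 = 1.448 m³/s
w_6 = (22.5 − 19.2)/2 = 1.65 m; q_6 = 0.40 × 0.30 × 1.65 = 0.1980 m³/s
Q = Σ qᵢ = 19.83 m³/s

19.8 m³/s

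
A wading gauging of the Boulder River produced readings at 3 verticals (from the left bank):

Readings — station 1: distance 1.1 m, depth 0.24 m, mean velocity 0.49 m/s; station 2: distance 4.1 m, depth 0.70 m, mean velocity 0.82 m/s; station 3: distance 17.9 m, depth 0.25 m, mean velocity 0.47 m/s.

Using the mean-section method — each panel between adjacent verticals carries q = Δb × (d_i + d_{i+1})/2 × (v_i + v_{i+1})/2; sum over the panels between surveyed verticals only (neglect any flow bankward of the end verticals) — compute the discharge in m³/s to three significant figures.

5.15 m³/s

Panel 1-2: Δb = 3 m, d̄ = (0.24+0.70)/2 = 0.47, v̄ = (0.49+0.82)/2 = 0.655 → q = 3×0.47×0.655 = 0.9236 m³/s
Panel 2-3: Δb = 13.8 m, d̄ = (0.70+0.25)/2 = 0.475, v̄ = (0.82+0.47)/2 = 0.645 → q = 13.8×0.475×0.645 = 4.228 m³/s
Q = Σ q = 5.152 m³/s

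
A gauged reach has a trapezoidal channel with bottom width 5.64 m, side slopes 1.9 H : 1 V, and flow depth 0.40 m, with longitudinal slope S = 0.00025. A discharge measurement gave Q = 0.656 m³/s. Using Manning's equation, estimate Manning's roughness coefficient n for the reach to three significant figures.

0.0305

A = (b + z·y)·y = (5.64 + 1.9×0.40)×0.40 = 2.560 m²
P = b + 2y√(1+z²) = 5.64 + 2×0.40×√(1+1.9²) = 7.358 m
R = A/P = 2.560/7.358 = 0.3479 m
n = (1/Q)·A·R^(2/3)·S^(1/2) = (1/0.656) × 2.560 × 0.4947 × 0.01581 = 0.03052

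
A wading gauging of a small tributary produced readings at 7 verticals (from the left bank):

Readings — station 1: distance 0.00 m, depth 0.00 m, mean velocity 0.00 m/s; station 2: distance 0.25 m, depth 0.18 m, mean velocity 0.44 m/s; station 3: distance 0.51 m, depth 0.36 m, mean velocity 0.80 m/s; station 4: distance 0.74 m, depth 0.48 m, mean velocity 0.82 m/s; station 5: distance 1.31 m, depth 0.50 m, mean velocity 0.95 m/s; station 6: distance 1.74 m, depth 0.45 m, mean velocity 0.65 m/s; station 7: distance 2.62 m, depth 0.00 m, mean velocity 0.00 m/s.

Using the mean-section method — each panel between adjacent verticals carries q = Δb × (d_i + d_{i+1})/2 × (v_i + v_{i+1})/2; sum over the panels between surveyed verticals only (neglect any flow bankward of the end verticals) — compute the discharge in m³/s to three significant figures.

0.602 m³/s

Panel 1-2: Δb = 0.25 m, d̄ = (0.00+0.18)/2 = 0.09, v̄ = (0.00+0.44)/2 = 0.22 → q = 0.25×0.09×0.22 = 0.004950 m³/s
Panel 2-3: Δb = 0.26 m, d̄ = (0.18+0.36)/2 = 0.27, v̄ = (0.44+0.80)/2 = 0.62 → q = 0.26×0.27×0.62 = 0.04352 m³/s
Panel 3-4: Δb = 0.23 m, d̄ = (0.36+0.48)/2 = 0.42, v̄ = (0.80+0.82)/2 = 0.81 → q = 0.23×0.42×0.81 = 0.07825 m³/s
Panel 4-5: Δb = 0.57 m, d̄ = (0.48+0.50)/2 = 0.49, v̄ = (0.82+0.95)/2 = 0.885 → q = 0.57×0.49×0.885 = 0.2472 m³/s
Panel 5-6: Δb = 0.43 m, d̄ = (0.50+0.45)/2 = 0.475, v̄ = (0.95+0.65)/2 = 0.8 → q = 0.43×0.475×0.8 = 0.1634 m³/s
Panel 6-7: Δb = 0.88 m, d̄ = (0.45+0.00)/2 = 0.225, v̄ = (0.65+0.00)/2 = 0.325 → q = 0.88×0.225×0.325 = 0.06435 m³/s
Q = Σ q = 0.6017 m³/s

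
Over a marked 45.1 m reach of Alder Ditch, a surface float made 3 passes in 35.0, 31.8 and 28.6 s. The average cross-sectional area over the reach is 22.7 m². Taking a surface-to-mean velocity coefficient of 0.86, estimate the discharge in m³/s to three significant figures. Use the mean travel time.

27.7 m³/s

t̄ = (35.0 + 31.8 + 28.6) / 3 = 31.8 s
v_surface = L / t̄ = 45.1 / 31.8 = 1.418 m/s
v_mean = 0.86 × 1.418 = 1.220 m/s
Q = A × v_mean = 22.7 × 1.220 = 27.69 m³/s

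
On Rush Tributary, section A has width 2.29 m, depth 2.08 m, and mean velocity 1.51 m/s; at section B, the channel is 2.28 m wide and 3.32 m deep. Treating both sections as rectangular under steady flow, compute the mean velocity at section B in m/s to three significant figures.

Q = A₁V₁ = (2.29×2.08) × 1.51 = 7.192 m³/s
A₂ = 2.28 × 3.32 = 7.570 m²
V₂ = Q/A₂ = 7.192/7.570 = 0.9502 m/s

0.950 m/s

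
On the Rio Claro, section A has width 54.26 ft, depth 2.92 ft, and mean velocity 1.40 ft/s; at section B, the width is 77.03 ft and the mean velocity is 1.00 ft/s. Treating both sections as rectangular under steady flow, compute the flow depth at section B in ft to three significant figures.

2.88 ft

Q = A₁V₁ = (54.26×2.92) × 1.40 = 221.8 ft³/s
d₂ = Q/(b₂ V₂) = 221.8/(77.03×1.00) = 2.880 ft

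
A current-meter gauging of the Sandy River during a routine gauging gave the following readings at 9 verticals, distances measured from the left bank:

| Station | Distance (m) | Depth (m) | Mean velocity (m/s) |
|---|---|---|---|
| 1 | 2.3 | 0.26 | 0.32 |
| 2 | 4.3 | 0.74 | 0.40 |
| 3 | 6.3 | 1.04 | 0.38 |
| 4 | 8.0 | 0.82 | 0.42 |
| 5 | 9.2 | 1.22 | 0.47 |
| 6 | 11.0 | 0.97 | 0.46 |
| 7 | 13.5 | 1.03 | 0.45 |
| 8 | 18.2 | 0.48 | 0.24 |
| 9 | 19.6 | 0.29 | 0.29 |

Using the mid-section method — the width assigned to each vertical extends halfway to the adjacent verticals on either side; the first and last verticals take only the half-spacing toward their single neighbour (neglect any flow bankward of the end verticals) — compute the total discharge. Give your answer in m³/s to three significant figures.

w_1 = (4.3 − 2.3)/2 = 1 m; q_1 = 0.32 × 0.26 × 1 = 0.08320 m³/s
w_2 = (6.3 − 2.3)/2 = 2 m; q_2 = 0.40 × 0.74 × 2 = 0.5920 m³/s
w_3 = (8.0 − 4.3)/2 = 1.85 m; q_3 = 0.38 × 1.04 × 1.85 = 0.7311 m³/s
w_4 = (9.2 − 6.3)/2 = 1.45 m; q_4 = 0.42 × 0.82 × 1.45 = 0.4994 m³/s
w_5 = (11.0 − 8.0)/2 = 1.5 m; q_5 = 0.47 × 1.22 × 1.5 = 0.8601 m³/s
w_6 = (13.5 − 9.2)/2 = 2.15 m; q_6 = 0.46 × 0.97 × 2.15 = 0.9593 m³/s
w_7 = (18.2 − 11.0)/2 = 3.6 m; q_7 = 0.45 × 1.03 × 3.6 = 1.669 m³/s
w_8 = (19.6 − 13.5)/2 = 3.05 m; q_8 = 0.24 × 0.48 × 3.05 = 0.3514 m³/s
w_9 = (19.6 − 18.2)/2 = 0.7 m; q_9 = 0.29 × 0.29 × 0.7 = 0.05887 m³/s
Q = Σ qᵢ = 5.804 m³/s

5.80 m³/s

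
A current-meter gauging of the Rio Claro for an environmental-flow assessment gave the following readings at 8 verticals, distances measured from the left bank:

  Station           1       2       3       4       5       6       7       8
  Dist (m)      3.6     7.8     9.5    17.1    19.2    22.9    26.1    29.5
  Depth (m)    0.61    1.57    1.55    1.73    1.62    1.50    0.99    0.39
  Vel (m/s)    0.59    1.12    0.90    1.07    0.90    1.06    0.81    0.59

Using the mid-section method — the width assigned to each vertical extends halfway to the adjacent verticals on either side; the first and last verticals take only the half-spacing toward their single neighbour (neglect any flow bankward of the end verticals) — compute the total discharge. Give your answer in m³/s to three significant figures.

34.2 m³/s

w_1 = (7.8 − 3.6)/2 = 2.1 m; q_1 = 0.59 × 0.61 × 2.1 = 0.7558 m³/s
w_2 = (9.5 − 3.6)/2 = 2.95 m; q_2 = 1.12 × 1.57 × 2.95 = 5.187 m³/s
w_3 = (17.1 − 7.8)/2 = 4.65 m; q_3 = 0.90 × 1.55 × 4.65 = 6.487 m³/s
w_4 = (19.2 − 9.5)/2 = 4.85 m; q_4 = 1.07 × 1.73 × 4.85 = 8.978 m³/s
w_5 = (22.9 − 17.1)/2 = 2.9 m; q_5 = 0.90 × 1.62 × 2.9 = 4.228 m³/s
w_6 = (26.1 − 19.2)/2 = 3.45 m; q_6 = 1.06 × 1.50 × 3.45 = 5.486 m³/s
w_7 = (29.5 − 22.9)/2 = 3.3 m; q_7 = 0.81 × 0.99 × 3.3 = 2.646 m³/s
w_8 = (29.5 − 26.1)/2 = 1.7 m; q_8 = 0.59 × 0.39 × 1.7 = 0.3912 m³/s
Q = Σ qᵢ = 34.16 m³/s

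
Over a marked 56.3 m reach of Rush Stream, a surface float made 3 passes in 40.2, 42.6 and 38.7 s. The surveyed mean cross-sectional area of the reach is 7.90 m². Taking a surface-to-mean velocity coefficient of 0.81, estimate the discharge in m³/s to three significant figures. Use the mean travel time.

8.90 m³/s

t̄ = (40.2 + 42.6 + 38.7) / 3 = 40.5 s
v_surface = L / t̄ = 56.3 / 40.5 = 1.390 m/s
v_mean = 0.81 × 1.390 = 1.126 m/s
Q = A × v_mean = 7.90 × 1.126 = 8.895 m³/s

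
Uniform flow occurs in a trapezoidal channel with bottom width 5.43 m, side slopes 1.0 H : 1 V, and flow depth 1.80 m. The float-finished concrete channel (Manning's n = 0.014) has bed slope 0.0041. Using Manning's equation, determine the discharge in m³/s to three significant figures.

68.6 m³/s

A = (b + z·y)·y = (5.43 + 1.0×1.80)×1.80 = 13.01 m²
P = b + 2y√(1+z²) = 5.43 + 2×1.80×√(1+1.0²) = 10.52 m
R = A/P = 13.01/10.52 = 1.237 m
Q = (1/n)·A·R^(2/3)·S^(1/2) = (1/0.014) × 13.01 × 1.237^(2/3) × 0.0041^(1/2) = 68.59 m³/s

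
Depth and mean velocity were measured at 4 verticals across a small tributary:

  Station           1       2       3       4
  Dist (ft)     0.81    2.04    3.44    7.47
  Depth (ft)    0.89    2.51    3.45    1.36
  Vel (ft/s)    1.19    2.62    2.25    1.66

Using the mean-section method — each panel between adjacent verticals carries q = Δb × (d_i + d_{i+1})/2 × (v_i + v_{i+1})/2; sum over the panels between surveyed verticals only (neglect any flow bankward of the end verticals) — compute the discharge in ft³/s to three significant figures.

Panel 1-2: Δb = 1.23 ft, d̄ = (0.89+2.51)/2 = 1.7, v̄ = (1.19+2.62)/2 = 1.905 → q = 1.23×1.7×1.905 = 3.983 ft³/s
Panel 2-3: Δb = 1.4 ft, d̄ = (2.51+3.45)/2 = 2.98, v̄ = (2.62+2.25)/2 = 2.435 → q = 1.4×2.98×2.435 = 10.16 ft³/s
Panel 3-4: Δb = 4.03 ft, d̄ = (3.45+1.36)/2 = 2.405, v̄ = (2.25+1.66)/2 = 1.955 → q = 4.03×2.405×1.955 = 18.95 ft³/s
Q = Σ q = 33.09 ft³/s

33.1 ft³/s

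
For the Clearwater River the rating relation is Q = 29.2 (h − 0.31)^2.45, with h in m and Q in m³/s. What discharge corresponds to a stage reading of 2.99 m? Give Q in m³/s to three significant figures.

327 m³/s

Q = 29.2 × (2.99 − 0.31)^2.45 = 29.2 × 2.68^2.45 = 326.8 m³/s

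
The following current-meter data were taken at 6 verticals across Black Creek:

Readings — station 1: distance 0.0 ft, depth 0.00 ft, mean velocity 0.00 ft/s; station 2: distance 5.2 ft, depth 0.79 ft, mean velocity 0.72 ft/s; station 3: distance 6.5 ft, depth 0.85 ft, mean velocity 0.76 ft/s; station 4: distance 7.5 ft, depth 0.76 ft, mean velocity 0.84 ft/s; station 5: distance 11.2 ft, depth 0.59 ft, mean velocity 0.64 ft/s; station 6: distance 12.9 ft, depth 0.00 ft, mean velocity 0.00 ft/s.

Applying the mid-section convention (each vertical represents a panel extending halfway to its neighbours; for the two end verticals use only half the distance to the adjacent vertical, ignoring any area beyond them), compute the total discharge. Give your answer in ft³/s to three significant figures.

5.11 ft³/s

w_2 = (6.5 − 0.0)/2 = 3.25 ft; q_2 = 0.72 × 0.79 × 3.25 = 1.849 ft³/s
w_3 = (7.5 − 5.2)/2 = 1.15 ft; q_3 = 0.76 × 0.85 × 1.15 = 0.7429 ft³/s
w_4 = (11.2 − 6.5)/2 = 2.35 ft; q_4 = 0.84 × 0.76 × 2.35 = 1.500 ft³/s
w_5 = (12.9 − 7.5)/2 = 2.7 ft; q_5 = 0.64 × 0.59 × 2.7 = 1.020 ft³/s
Stations 1, 6 contribute zero (depth or velocity is 0).
Q = Σ qᵢ = 5.111 ft³/s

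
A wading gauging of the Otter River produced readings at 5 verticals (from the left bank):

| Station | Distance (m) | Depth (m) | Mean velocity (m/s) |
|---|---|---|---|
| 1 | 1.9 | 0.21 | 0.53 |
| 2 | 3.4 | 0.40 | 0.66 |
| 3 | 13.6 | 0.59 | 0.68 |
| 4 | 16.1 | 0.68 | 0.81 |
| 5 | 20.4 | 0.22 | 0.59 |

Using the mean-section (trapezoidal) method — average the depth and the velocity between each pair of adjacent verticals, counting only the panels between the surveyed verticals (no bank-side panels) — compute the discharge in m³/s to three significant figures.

Panel 1-2: Δb = 1.5 m, d̄ = (0.21+0.40)/2 = 0.305, v̄ = (0.53+0.66)/2 = 0.595 → q = 1.5×0.305×0.595 = 0.2722 m³/s
Panel 2-3: Δb = 10.2 m, d̄ = (0.40+0.59)/2 = 0.495, v̄ = (0.66+0.68)/2 = 0.67 → q = 10.2×0.495×0.67 = 3.383 m³/s
Panel 3-4: Δb = 2.5 m, d̄ = (0.59+0.68)/2 = 0.635, v̄ = (0.68+0.81)/2 = 0.745 → q = 2.5×0.635×0.745 = 1.183 m³/s
Panel 4-5: Δb = 4.3 m, d̄ = (0.68+0.22)/2 = 0.45, v̄ = (0.81+0.59)/2 = 0.7 → q = 4.3×0.45×0.7 = 1.355 m³/s
Q = Σ q = 6.192 m³/s

6.19 m³/s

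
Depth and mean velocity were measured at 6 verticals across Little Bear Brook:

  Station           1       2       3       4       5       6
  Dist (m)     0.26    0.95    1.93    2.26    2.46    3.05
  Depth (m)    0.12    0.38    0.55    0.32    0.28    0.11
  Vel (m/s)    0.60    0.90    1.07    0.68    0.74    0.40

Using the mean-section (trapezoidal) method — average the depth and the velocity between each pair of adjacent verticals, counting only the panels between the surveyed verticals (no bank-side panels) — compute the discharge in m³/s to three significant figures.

0.812 m³/s

Panel 1-2: Δb = 0.69 m, d̄ = (0.12+0.38)/2 = 0.25, v̄ = (0.60+0.90)/2 = 0.75 → q = 0.69×0.25×0.75 = 0.1294 m³/s
Panel 2-3: Δb = 0.98 m, d̄ = (0.38+0.55)/2 = 0.465, v̄ = (0.90+1.07)/2 = 0.985 → q = 0.98×0.465×0.985 = 0.4489 m³/s
Panel 3-4: Δb = 0.33 m, d̄ = (0.55+0.32)/2 = 0.435, v̄ = (1.07+0.68)/2 = 0.875 → q = 0.33×0.435×0.875 = 0.1256 m³/s
Panel 4-5: Δb = 0.2 m, d̄ = (0.32+0.28)/2 = 0.3, v̄ = (0.68+0.74)/2 = 0.71 → q = 0.2×0.3×0.71 = 0.04260 m³/s
Panel 5-6: Δb = 0.59 m, d̄ = (0.28+0.11)/2 = 0.195, v̄ = (0.74+0.40)/2 = 0.57 → q = 0.59×0.195×0.57 = 0.06558 m³/s
Q = Σ q = 0.8120 m³/s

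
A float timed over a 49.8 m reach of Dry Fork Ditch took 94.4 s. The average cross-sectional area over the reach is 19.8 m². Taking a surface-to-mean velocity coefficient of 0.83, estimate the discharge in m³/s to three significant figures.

8.67 m³/s

v_surface = L / t̄ = 49.8 / 94.4 = 0.5275 m/s
v_mean = 0.83 × 0.5275 = 0.4379 m/s
Q = A × v_mean = 19.8 × 0.4379 = 8.670 m³/s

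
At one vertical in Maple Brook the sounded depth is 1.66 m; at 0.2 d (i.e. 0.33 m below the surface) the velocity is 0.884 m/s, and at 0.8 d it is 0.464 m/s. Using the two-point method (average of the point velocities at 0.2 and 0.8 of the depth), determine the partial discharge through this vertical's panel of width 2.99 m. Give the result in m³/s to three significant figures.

3.35 m³/s

v̄ = (0.884 + 0.464) / 2 = 0.6740 m/s
q = v̄ × d × w = 0.6740 × 1.66 × 2.99 = 3.345 m³/s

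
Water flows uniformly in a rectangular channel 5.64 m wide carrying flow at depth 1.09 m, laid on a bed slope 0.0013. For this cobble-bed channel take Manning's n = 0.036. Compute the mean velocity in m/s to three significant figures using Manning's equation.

0.853 m/s

A = b·y = 5.64 × 1.09 = 6.148 m²
P = b + 2y = 5.64 + 2×1.09 = 7.820 m
R = A/P = 6.148/7.820 = 0.7861 m
Q = (1/n)·A·R^(2/3)·S^(1/2) = (1/0.036) × 6.148 × 0.7861^(2/3) × 0.0013^(1/2) = 5.245 m³/s
V = Q/A = 5.245/6.148 = 0.8531 m/s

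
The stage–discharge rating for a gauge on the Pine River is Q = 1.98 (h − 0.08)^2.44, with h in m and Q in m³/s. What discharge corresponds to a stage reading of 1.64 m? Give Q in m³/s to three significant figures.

5.86 m³/s

Q = 1.98 × (1.64 − 0.08)^2.44 = 1.98 × 1.56^2.44 = 5.860 m³/s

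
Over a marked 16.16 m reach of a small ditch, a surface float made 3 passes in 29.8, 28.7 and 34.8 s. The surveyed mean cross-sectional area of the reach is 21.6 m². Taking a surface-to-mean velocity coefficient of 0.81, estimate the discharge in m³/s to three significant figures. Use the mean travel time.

t̄ = (29.8 + 28.7 + 34.8) / 3 = 31.1 s
v_surface = L / t̄ = 16.16 / 31.1 = 0.5196 m/s
v_mean = 0.81 × 0.5196 = 0.4209 m/s
Q = A × v_mean = 21.6 × 0.4209 = 9.091 m³/s

9.09 m³/s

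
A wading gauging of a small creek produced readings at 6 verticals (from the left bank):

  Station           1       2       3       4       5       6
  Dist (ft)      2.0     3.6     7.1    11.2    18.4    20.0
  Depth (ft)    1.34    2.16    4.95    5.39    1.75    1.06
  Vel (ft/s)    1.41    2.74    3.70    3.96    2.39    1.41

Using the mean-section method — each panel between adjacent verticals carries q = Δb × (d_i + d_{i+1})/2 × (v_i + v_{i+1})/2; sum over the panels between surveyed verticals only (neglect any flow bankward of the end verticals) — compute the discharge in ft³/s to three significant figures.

213 ft³/s

Panel 1-2: Δb = 1.6 ft, d̄ = (1.34+2.16)/2 = 1.75, v̄ = (1.41+2.74)/2 = 2.075 → q = 1.6×1.75×2.075 = 5.810 ft³/s
Panel 2-3: Δb = 3.5 ft, d̄ = (2.16+4.95)/2 = 3.555, v̄ = (2.74+3.70)/2 = 3.22 → q = 3.5×3.555×3.22 = 40.06 ft³/s
Panel 3-4: Δb = 4.1 ft, d̄ = (4.95+5.39)/2 = 5.17, v̄ = (3.70+3.96)/2 = 3.83 → q = 4.1×5.17×3.83 = 81.18 ft³/s
Panel 4-5: Δb = 7.2 ft, d̄ = (5.39+1.75)/2 = 3.57, v̄ = (3.96+2.39)/2 = 3.175 → q = 7.2×3.57×3.175 = 81.61 ft³/s
Panel 5-6: Δb = 1.6 ft, d̄ = (1.75+1.06)/2 = 1.405, v̄ = (2.39+1.41)/2 = 1.9 → q = 1.6×1.405×1.9 = 4.271 ft³/s
Q = Σ q = 212.9 ft³/s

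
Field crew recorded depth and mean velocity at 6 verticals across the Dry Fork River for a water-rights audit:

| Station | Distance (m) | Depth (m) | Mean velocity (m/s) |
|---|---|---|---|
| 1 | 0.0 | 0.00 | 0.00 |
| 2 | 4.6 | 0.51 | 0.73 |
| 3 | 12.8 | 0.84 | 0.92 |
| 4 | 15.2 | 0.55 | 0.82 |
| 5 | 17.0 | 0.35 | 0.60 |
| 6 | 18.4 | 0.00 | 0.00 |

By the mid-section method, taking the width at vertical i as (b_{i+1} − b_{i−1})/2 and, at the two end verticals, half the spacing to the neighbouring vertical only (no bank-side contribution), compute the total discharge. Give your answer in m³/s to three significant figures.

7.76 m³/s

w_2 = (12.8 − 0.0)/2 = 6.4 m; q_2 = 0.73 × 0.51 × 6.4 = 2.383 m³/s
w_3 = (15.2 − 4.6)/2 = 5.3 m; q_3 = 0.92 × 0.84 × 5.3 = 4.096 m³/s
w_4 = (17.0 − 12.8)/2 = 2.1 m; q_4 = 0.82 × 0.55 × 2.1 = 0.9471 m³/s
w_5 = (18.4 − 15.2)/2 = 1.6 m; q_5 = 0.60 × 0.35 × 1.6 = 0.3360 m³/s
Stations 1, 6 contribute zero (depth or velocity is 0).
Q = Σ qᵢ = 7.762 m³/s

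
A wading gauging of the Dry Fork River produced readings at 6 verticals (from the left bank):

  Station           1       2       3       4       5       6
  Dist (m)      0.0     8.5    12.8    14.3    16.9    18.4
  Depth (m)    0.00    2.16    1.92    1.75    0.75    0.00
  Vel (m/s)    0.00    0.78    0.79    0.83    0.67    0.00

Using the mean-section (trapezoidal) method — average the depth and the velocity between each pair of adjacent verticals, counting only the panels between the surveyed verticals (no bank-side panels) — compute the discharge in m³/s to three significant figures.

15.3 m³/s

Panel 1-2: Δb = 8.5 m, d̄ = (0.00+2.16)/2 = 1.08, v̄ = (0.00+0.78)/2 = 0.39 → q = 8.5×1.08×0.39 = 3.580 m³/s
Panel 2-3: Δb = 4.3 m, d̄ = (2.16+1.92)/2 = 2.04, v̄ = (0.78+0.79)/2 = 0.785 → q = 4.3×2.04×0.785 = 6.886 m³/s
Panel 3-4: Δb = 1.5 m, d̄ = (1.92+1.75)/2 = 1.835, v̄ = (0.79+0.83)/2 = 0.81 → q = 1.5×1.835×0.81 = 2.230 m³/s
Panel 4-5: Δb = 2.6 m, d̄ = (1.75+0.75)/2 = 1.25, v̄ = (0.83+0.67)/2 = 0.75 → q = 2.6×1.25×0.75 = 2.438 m³/s
Panel 5-6: Δb = 1.5 m, d̄ = (0.75+0.00)/2 = 0.375, v̄ = (0.67+0.00)/2 = 0.335 → q = 1.5×0.375×0.335 = 0.1884 m³/s
Q = Σ q = 15.32 m³/s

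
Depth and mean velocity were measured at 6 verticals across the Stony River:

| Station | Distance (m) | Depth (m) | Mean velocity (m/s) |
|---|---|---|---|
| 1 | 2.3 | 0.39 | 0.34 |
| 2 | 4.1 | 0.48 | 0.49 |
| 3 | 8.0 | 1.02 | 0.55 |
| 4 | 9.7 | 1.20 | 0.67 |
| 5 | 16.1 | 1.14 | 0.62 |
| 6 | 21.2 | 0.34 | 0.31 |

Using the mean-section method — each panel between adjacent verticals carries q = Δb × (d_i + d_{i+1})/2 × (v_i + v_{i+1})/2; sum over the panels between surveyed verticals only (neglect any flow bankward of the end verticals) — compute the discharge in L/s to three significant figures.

9580 L/s

Panel 1-2: Δb = 1.8 m, d̄ = (0.39+0.48)/2 = 0.435, v̄ = (0.34+0.49)/2 = 0.415 → q = 1.8×0.435×0.415 = 0.3249 m³/s
Panel 2-3: Δb = 3.9 m, d̄ = (0.48+1.02)/2 = 0.75, v̄ = (0.49+0.55)/2 = 0.52 → q = 3.9×0.75×0.52 = 1.521 m³/s
Panel 3-4: Δb = 1.7 m, d̄ = (1.02+1.20)/2 = 1.11, v̄ = (0.55+0.67)/2 = 0.61 → q = 1.7×1.11×0.61 = 1.151 m³/s
Panel 4-5: Δb = 6.4 m, d̄ = (1.20+1.14)/2 = 1.17, v̄ = (0.67+0.62)/2 = 0.645 → q = 6.4×1.17×0.645 = 4.830 m³/s
Panel 5-6: Δb = 5.1 m, d̄ = (1.14+0.34)/2 = 0.74, v̄ = (0.62+0.31)/2 = 0.465 → q = 5.1×0.74×0.465 = 1.755 m³/s
Q = Σ q = 9.582 m³/s
= 9.582 × 1000 = 9582 L/s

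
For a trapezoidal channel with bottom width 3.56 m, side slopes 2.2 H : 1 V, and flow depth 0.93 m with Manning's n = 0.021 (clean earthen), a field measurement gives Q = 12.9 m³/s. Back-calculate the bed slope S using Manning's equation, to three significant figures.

A = (b + z·y)·y = (3.56 + 2.2×0.93)×0.93 = 5.214 m²
P = b + 2y√(1+z²) = 3.56 + 2×0.93×√(1+2.2²) = 8.055 m
R = A/P = 5.214/8.055 = 0.6473 m
S = (Q·n / (1·A·R^(2/3)))² = (12.9×0.021 / (1×5.214×0.7483))² = 0.004822

0.00482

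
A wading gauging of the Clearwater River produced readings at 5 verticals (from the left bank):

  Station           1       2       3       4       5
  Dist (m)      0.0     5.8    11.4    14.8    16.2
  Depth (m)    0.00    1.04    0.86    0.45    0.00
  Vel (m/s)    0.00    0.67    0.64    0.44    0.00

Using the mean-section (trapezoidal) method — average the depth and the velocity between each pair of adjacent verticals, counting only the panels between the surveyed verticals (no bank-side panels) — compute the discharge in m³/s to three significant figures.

Panel 1-2: Δb = 5.8 m, d̄ = (0.00+1.04)/2 = 0.52, v̄ = (0.00+0.67)/2 = 0.335 → q = 5.8×0.52×0.335 = 1.010 m³/s
Panel 2-3: Δb = 5.6 m, d̄ = (1.04+0.86)/2 = 0.95, v̄ = (0.67+0.64)/2 = 0.655 → q = 5.6×0.95×0.655 = 3.485 m³/s
Panel 3-4: Δb = 3.4 m, d̄ = (0.86+0.45)/2 = 0.655, v̄ = (0.64+0.44)/2 = 0.54 → q = 3.4×0.655×0.54 = 1.203 m³/s
Panel 4-5: Δb = 1.4 m, d̄ = (0.45+0.00)/2 = 0.225, v̄ = (0.44+0.00)/2 = 0.22 → q = 1.4×0.225×0.22 = 0.06930 m³/s
Q = Σ q = 5.767 m³/s

5.77 m³/s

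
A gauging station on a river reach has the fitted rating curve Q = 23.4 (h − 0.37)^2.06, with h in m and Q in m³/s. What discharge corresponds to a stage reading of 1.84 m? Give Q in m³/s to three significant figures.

51.7 m³/s

Q = 23.4 × (1.84 − 0.37)^2.06 = 23.4 × 1.47^2.06 = 51.75 m³/s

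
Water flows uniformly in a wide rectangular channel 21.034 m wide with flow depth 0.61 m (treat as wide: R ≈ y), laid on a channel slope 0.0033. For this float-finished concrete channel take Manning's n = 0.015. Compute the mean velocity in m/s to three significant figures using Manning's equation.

A = b·y = 21.034 × 0.61 = 12.83 m²
Wide channel: R ≈ y = 0.61 m
Q = (1/n)·A·R^(2/3)·S^(1/2) = (1/0.015) × 12.83 × 0.6100^(2/3) × 0.0033^(1/2) = 35.34 m³/s
V = Q/A = 35.34/12.83 = 2.755 m/s

2.75 m/s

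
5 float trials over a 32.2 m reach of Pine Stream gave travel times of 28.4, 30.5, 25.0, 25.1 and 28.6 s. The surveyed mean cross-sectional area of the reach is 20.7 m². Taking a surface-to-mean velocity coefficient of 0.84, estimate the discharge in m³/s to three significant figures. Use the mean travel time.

20.3 m³/s

t̄ = (28.4 + 30.5 + 25.0 + 25.1 + 28.6) / 5 = 27.52 s
v_surface = L / t̄ = 32.2 / 27.52 = 1.170 m/s
v_mean = 0.84 × 1.170 = 0.9828 m/s
Q = A × v_mean = 20.7 × 0.9828 = 20.34 m³/s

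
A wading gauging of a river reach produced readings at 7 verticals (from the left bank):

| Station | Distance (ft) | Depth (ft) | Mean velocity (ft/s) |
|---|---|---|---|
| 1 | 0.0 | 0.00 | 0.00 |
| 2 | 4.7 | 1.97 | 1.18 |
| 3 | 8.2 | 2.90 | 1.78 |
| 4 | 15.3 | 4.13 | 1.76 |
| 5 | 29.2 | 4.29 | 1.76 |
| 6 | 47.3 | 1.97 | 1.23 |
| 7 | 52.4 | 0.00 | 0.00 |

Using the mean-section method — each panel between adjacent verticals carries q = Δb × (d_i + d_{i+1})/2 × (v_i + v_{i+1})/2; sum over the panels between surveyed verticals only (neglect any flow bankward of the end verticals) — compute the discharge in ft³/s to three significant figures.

250 ft³/s

Panel 1-2: Δb = 4.7 ft, d̄ = (0.00+1.97)/2 = 0.985, v̄ = (0.00+1.18)/2 = 0.59 → q = 4.7×0.985×0.59 = 2.731 ft³/s
Panel 2-3: Δb = 3.5 ft, d̄ = (1.97+2.90)/2 = 2.435, v̄ = (1.18+1.78)/2 = 1.48 → q = 3.5×2.435×1.48 = 12.61 ft³/s
Panel 3-4: Δb = 7.1 ft, d̄ = (2.90+4.13)/2 = 3.515, v̄ = (1.78+1.76)/2 = 1.77 → q = 7.1×3.515×1.77 = 44.17 ft³/s
Panel 4-5: Δb = 13.9 ft, d̄ = (4.13+4.29)/2 = 4.21, v̄ = (1.76+1.76)/2 = 1.76 → q = 13.9×4.21×1.76 = 103.0 ft³/s
Panel 5-6: Δb = 18.1 ft, d̄ = (4.29+1.97)/2 = 3.13, v̄ = (1.76+1.23)/2 = 1.495 → q = 18.1×3.13×1.495 = 84.70 ft³/s
Panel 6-7: Δb = 5.1 ft, d̄ = (1.97+0.00)/2 = 0.985, v̄ = (1.23+0.00)/2 = 0.615 → q = 5.1×0.985×0.615 = 3.089 ft³/s
Q = Σ q = 250.3 ft³/s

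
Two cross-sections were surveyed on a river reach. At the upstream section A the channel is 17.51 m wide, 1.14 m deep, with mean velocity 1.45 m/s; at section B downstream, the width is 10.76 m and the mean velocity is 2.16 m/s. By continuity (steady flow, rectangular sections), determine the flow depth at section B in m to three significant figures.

Q = A₁V₁ = (17.51×1.14) × 1.45 = 28.94 m³/s
d₂ = Q/(b₂ V₂) = 28.94/(10.76×2.16) = 1.245 m

1.25 m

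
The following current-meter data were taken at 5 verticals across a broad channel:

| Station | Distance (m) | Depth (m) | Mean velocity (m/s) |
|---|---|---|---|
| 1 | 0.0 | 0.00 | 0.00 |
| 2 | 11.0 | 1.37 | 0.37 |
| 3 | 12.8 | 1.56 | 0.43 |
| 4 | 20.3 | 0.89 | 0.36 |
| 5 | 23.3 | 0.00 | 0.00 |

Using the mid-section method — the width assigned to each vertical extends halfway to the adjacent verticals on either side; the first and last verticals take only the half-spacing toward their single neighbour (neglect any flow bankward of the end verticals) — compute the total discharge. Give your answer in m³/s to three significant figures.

w_2 = (12.8 − 0.0)/2 = 6.4 m; q_2 = 0.37 × 1.37 × 6.4 = 3.244 m³/s
w_3 = (20.3 − 11.0)/2 = 4.65 m; q_3 = 0.43 × 1.56 × 4.65 = 3.119 m³/s
w_4 = (23.3 − 12.8)/2 = 5.25 m; q_4 = 0.36 × 0.89 × 5.25 = 1.682 m³/s
Stations 1, 5 contribute zero (depth or velocity is 0).
Q = Σ qᵢ = 8.045 m³/s

8.05 m³/s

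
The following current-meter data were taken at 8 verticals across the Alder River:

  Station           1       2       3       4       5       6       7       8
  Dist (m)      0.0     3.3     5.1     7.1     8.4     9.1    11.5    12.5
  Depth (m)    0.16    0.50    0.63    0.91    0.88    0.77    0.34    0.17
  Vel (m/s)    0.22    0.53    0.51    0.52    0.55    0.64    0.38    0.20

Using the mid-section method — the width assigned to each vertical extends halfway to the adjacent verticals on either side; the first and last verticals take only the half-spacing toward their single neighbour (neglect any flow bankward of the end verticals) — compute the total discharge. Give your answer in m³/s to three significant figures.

w_1 = (3.3 − 0.0)/2 = 1.65 m; q_1 = 0.22 × 0.16 × 1.65 = 0.05808 m³/s
w_2 = (5.1 − 0.0)/2 = 2.55 m; q_2 = 0.53 × 0.50 × 2.55 = 0.6758 m³/s
w_3 = (7.1 − 3.3)/2 = 1.9 m; q_3 = 0.51 × 0.63 × 1.9 = 0.6105 m³/s
w_4 = (8.4 − 5.1)/2 = 1.65 m; q_4 = 0.52 × 0.91 × 1.65 = 0.7808 m³/s
w_5 = (9.1 − 7.1)/2 = 1 m; q_5 = 0.55 × 0.88 × 1 = 0.4840 m³/s
w_6 = (11.5 − 8.4)/2 = 1.55 m; q_6 = 0.64 × 0.77 × 1.55 = 0.7638 m³/s
w_7 = (12.5 − 9.1)/2 = 1.7 m; q_7 = 0.38 × 0.34 × 1.7 = 0.2196 m³/s
w_8 = (12.5 − 11.5)/2 = 0.5 m; q_8 = 0.20 × 0.17 × 0.5 = 0.01700 m³/s
Q = Σ qᵢ = 3.610 m³/s

3.61 m³/s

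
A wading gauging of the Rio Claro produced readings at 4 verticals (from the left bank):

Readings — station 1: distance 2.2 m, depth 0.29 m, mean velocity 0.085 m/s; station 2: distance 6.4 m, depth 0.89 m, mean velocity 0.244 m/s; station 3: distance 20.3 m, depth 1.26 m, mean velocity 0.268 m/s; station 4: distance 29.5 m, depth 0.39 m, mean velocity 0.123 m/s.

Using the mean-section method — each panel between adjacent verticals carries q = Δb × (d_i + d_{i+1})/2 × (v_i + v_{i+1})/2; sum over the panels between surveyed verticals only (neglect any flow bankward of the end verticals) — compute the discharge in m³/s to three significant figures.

Panel 1-2: Δb = 4.2 m, d̄ = (0.29+0.89)/2 = 0.59, v̄ = (0.085+0.244)/2 = 0.1645 → q = 4.2×0.59×0.1645 = 0.4076 m³/s
Panel 2-3: Δb = 13.9 m, d̄ = (0.89+1.26)/2 = 1.075, v̄ = (0.244+0.268)/2 = 0.256 → q = 13.9×1.075×0.256 = 3.825 m³/s
Panel 3-4: Δb = 9.2 m, d̄ = (1.26+0.39)/2 = 0.825, v̄ = (0.268+0.123)/2 = 0.1955 → q = 9.2×0.825×0.1955 = 1.484 m³/s
Q = Σ q = 5.717 m³/s

5.72 m³/s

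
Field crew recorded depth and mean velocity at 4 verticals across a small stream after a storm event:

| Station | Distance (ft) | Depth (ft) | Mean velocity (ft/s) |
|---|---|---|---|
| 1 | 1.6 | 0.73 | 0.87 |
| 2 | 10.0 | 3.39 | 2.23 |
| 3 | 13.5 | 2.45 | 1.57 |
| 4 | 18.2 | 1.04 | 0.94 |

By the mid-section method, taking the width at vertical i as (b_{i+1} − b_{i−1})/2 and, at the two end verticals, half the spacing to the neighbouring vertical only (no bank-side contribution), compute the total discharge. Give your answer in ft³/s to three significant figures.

65.7 ft³/s

w_1 = (10.0 − 1.6)/2 = 4.2 ft; q_1 = 0.87 × 0.73 × 4.2 = 2.667 ft³/s
w_2 = (13.5 − 1.6)/2 = 5.95 ft; q_2 = 2.23 × 3.39 × 5.95 = 44.98 ft³/s
w_3 = (18.2 − 10.0)/2 = 4.1 ft; q_3 = 1.57 × 2.45 × 4.1 = 15.77 ft³/s
w_4 = (18.2 − 13.5)/2 = 2.35 ft; q_4 = 0.94 × 1.04 × 2.35 = 2.297 ft³/s
Q = Σ qᵢ = 65.72 ft³/s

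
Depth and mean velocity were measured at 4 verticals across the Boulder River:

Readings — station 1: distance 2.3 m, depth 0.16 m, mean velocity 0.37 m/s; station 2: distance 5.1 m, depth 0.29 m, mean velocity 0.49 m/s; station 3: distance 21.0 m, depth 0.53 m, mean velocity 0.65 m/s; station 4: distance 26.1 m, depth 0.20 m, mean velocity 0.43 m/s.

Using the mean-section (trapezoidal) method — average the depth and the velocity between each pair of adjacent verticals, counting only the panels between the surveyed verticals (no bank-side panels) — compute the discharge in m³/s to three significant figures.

4.99 m³/s

Panel 1-2: Δb = 2.8 m, d̄ = (0.16+0.29)/2 = 0.225, v̄ = (0.37+0.49)/2 = 0.43 → q = 2.8×0.225×0.43 = 0.2709 m³/s
Panel 2-3: Δb = 15.9 m, d̄ = (0.29+0.53)/2 = 0.41, v̄ = (0.49+0.65)/2 = 0.57 → q = 15.9×0.41×0.57 = 3.716 m³/s
Panel 3-4: Δb = 5.1 m, d̄ = (0.53+0.20)/2 = 0.365, v̄ = (0.65+0.43)/2 = 0.54 → q = 5.1×0.365×0.54 = 1.005 m³/s
Q = Σ q = 4.992 m³/s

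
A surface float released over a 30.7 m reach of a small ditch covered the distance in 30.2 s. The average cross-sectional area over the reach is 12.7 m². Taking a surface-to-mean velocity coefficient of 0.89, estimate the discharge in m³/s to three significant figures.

11.5 m³/s

v_surface = L / t̄ = 30.7 / 30.2 = 1.017 m/s
v_mean = 0.89 × 1.017 = 0.9047 m/s
Q = A × v_mean = 12.7 × 0.9047 = 11.49 m³/s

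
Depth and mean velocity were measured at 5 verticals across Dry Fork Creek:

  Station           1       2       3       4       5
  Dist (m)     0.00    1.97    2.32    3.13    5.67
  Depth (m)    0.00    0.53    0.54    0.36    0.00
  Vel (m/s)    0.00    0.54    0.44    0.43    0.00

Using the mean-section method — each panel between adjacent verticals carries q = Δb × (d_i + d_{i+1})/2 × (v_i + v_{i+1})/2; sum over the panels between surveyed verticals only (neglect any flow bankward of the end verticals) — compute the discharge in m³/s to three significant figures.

Panel 1-2: Δb = 1.97 m, d̄ = (0.00+0.53)/2 = 0.265, v̄ = (0.00+0.54)/2 = 0.27 → q = 1.97×0.265×0.27 = 0.1410 m³/s
Panel 2-3: Δb = 0.35 m, d̄ = (0.53+0.54)/2 = 0.535, v̄ = (0.54+0.44)/2 = 0.49 → q = 0.35×0.535×0.49 = 0.09175 m³/s
Panel 3-4: Δb = 0.81 m, d̄ = (0.54+0.36)/2 = 0.45, v̄ = (0.44+0.43)/2 = 0.435 → q = 0.81×0.45×0.435 = 0.1586 m³/s
Panel 4-5: Δb = 2.54 m, d̄ = (0.36+0.00)/2 = 0.18, v̄ = (0.43+0.00)/2 = 0.215 → q = 2.54×0.18×0.215 = 0.09830 m³/s
Q = Σ q = 0.4896 m³/s

0.490 m³/s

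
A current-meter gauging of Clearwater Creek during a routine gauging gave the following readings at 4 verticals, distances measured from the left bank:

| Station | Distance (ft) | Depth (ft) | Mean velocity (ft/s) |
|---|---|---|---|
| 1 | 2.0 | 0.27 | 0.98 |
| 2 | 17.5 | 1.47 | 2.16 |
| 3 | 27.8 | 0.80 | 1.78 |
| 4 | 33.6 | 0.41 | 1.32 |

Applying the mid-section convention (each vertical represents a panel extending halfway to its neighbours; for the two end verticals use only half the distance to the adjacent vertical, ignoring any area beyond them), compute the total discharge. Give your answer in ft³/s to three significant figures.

56.0 ft³/s

w_1 = (17.5 − 2.0)/2 = 7.75 ft; q_1 = 0.98 × 0.27 × 7.75 = 2.051 ft³/s
w_2 = (27.8 − 2.0)/2 = 12.9 ft; q_2 = 2.16 × 1.47 × 12.9 = 40.96 ft³/s
w_3 = (33.6 − 17.5)/2 = 8.05 ft; q_3 = 1.78 × 0.80 × 8.05 = 11.46 ft³/s
w_4 = (33.6 − 27.8)/2 = 2.9 ft; q_4 = 1.32 × 0.41 × 2.9 = 1.569 ft³/s
Q = Σ qᵢ = 56.04 ft³/s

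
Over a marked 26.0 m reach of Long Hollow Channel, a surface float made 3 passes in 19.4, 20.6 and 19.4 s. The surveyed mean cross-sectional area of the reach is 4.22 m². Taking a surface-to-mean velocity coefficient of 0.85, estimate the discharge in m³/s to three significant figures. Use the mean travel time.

t̄ = (19.4 + 20.6 + 19.4) / 3 = 19.8 s
v_surface = L / t̄ = 26.0 / 19.8 = 1.313 m/s
v_mean = 0.85 × 1.313 = 1.116 m/s
Q = A × v_mean = 4.22 × 1.116 = 4.710 m³/s

4.71 m³/s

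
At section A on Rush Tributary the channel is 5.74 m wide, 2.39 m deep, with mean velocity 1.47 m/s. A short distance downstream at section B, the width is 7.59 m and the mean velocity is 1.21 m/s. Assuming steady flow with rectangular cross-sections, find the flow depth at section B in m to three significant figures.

2.20 m

Q = A₁V₁ = (5.74×2.39) × 1.47 = 20.17 m³/s
d₂ = Q/(b₂ V₂) = 20.17/(7.59×1.21) = 2.196 m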